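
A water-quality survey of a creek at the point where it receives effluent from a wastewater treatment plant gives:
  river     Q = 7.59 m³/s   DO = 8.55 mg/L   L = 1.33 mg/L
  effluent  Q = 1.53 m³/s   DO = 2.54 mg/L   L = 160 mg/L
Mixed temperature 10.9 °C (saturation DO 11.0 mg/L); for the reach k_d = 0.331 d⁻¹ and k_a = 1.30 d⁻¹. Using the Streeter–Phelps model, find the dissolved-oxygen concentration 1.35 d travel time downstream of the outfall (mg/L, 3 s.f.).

Mixed DO = (7.59×8.55 + 1.53×2.54)/(7.59+1.53) = 68.78/9.120 = 7.542 mg/L.
Mixed L₀ = (7.59×1.33 + 1.53×160)/(9.120) = 254.9/9.120 = 27.95 mg/L.
Initial deficit D₀ = C_s − DO₀ = 11.0 − 7.542 = 3.458 mg/L.
D(1.35) = [0.331×27.95/(1.30−0.331)](e^(−0.331×1.35) − e^(−1.30×1.35)) + 3.458 e^(−1.30×1.35)
= 9.547 × (0.6396 − 0.1729) + 3.458 × 0.1729 = 5.054 mg/L.
DO = 11.0 − 5.054 = 5.946 mg/L.

DO ≈ 5.95 mg/L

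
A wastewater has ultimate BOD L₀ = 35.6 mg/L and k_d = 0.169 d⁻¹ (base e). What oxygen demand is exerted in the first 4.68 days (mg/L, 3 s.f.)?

y ≈ 19.5 mg/L

y_t = L₀(1 − e^(−k_d t)) = 35.6 × (1 − e^(−0.169×4.68))
= 35.6 × (1 − 0.4534) = 35.6 × 0.5466 = 19.46 mg/L.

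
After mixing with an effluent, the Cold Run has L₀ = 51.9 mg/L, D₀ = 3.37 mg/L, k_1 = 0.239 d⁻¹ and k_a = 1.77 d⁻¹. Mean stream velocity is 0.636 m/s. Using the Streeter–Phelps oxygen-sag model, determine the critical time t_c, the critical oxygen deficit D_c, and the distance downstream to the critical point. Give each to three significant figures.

t_c = [1/(k_a−k_1)] ln[(k_a/k_1)(1 − D₀(k_a−k_1)/(k_1 L₀))]
= [1/(1.77−0.239)] ln[(1.77/0.239)(1 − 3.37×1.531/(0.239×51.9))]
= (1/1.531) ln[7.406 × 0.5841] = 0.6532 × ln(4.325) = 0.6532 × 1.465 = 0.9566 d.
L(t_c) = L₀ e^(−k_1 t_c) = 51.9 × 0.7956 = 41.29 mg/L, and at the critical point k_a D_c = k_1 L, so D_c = (0.239/1.77) × 41.29 = 5.576 mg/L.
x_c = v t_c = 0.636 m/s × 0.9566 d × 86400 s/d = 52560 m ≈ 52.6 km.

t_c ≈ 0.957 d; D_c ≈ 5.58 mg/L; x_c ≈ 52.6 km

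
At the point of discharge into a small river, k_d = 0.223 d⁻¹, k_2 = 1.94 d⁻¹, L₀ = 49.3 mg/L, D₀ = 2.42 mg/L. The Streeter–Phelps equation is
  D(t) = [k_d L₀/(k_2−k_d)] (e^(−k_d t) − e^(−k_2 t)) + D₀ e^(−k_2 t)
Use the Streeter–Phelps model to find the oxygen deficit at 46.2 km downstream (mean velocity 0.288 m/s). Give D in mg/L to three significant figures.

D ≈ 4.12 mg/L

Travel time t = x/v = 46.2 km / (0.288 m/s) = 46200 m / 0.288 m/s = 160400 s = 1.857 d.
k_d L₀/(k_2−k_d) = 0.223×49.3/(1.94−0.223) = 10.99/1.717 = 6.403 mg/L.
e^(−k_d t) = e^(−0.223×1.857) = 0.6610; e^(−k_2 t) = e^(−1.94×1.857) = 0.02727.
D = 6.403 × (0.6610 − 0.02727) + 2.42 × 0.02727 = 4.058 + 0.06599 = 4.124 mg/L.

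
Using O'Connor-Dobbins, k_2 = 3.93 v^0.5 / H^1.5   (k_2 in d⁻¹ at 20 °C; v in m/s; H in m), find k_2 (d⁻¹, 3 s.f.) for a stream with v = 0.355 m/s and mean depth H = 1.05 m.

k_2 = 3.93 × 0.355^0.5 / 1.05^1.5 = 3.93 × 0.5958 / 1.076 = 2.176 d⁻¹.

k_2 ≈ 2.18 d⁻¹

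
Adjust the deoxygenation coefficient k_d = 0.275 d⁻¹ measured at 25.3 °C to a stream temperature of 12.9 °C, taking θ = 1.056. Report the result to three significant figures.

k_d(T₂) = k_d(T₁) · θ^(T₂−T₁) = 0.275 × 1.056^(12.9−25.3)
= 0.275 × 1.056^-12.4 = 0.275 × 0.5088 = 0.1399 d⁻¹.

k_d ≈ 0.140 d⁻¹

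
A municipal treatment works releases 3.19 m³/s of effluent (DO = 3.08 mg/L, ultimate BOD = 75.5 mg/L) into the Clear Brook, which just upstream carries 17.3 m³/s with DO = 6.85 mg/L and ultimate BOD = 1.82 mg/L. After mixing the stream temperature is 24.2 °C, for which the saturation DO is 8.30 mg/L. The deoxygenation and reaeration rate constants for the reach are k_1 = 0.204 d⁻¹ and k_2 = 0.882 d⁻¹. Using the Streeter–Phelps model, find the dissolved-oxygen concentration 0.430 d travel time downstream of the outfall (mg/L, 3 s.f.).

Mixed DO = (17.3×6.85 + 3.19×3.08)/(17.3+3.19) = 128.3/20.49 = 6.263 mg/L.
Mixed L₀ = (17.3×1.82 + 3.19×75.5)/(20.49) = 272.3/20.49 = 13.29 mg/L.
Initial deficit D₀ = C_s − DO₀ = 8.30 − 6.263 = 2.037 mg/L.
D(0.430) = [0.204×13.29/(0.882−0.204)](e^(−0.204×0.430) − e^(−0.882×0.430)) + 2.037 e^(−0.882×0.430)
= 3.999 × (0.9160 − 0.6844) + 2.037 × 0.6844 = 2.320 mg/L.
DO = 8.30 − 2.320 = 5.980 mg/L.

DO ≈ 5.98 mg/L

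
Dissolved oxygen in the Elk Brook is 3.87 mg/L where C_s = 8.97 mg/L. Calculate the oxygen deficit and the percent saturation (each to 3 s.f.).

D ≈ 5.10 mg/L; 43.1 % saturation

D = C_s − C = 8.97 − 3.87 = 5.10 mg/L.
% saturation = 3.87/8.97 × 100 = 43.1 %.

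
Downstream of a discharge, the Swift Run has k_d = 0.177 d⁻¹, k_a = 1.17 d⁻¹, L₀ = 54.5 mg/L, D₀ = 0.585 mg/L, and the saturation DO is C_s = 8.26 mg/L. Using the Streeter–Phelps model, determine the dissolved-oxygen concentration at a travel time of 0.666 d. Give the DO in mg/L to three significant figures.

k_d L₀/(k_a−k_d) = 0.177×54.5/(1.17−0.177) = 9.646/0.9930 = 9.715 mg/L.
e^(−k_d t) = e^(−0.177×0.6660) = 0.8888; e^(−k_a t) = e^(−1.17×0.6660) = 0.4588.
D = 9.715 × (0.8888 − 0.4588) + 0.585 × 0.4588 = 4.178 + 0.2684 = 4.446 mg/L.
DO = C_s − D = 8.26 − 4.446 = 3.814 mg/L.

DO ≈ 3.81 mg/L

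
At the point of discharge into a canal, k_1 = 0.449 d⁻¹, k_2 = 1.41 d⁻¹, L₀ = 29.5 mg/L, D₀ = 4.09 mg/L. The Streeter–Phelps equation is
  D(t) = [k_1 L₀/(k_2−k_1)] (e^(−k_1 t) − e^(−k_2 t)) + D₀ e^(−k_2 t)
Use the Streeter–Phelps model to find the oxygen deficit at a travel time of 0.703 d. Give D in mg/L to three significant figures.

k_1 L₀/(k_2−k_1) = 0.449×29.5/(1.41−0.449) = 13.25/0.9610 = 13.78 mg/L.
e^(−k_1 t) = e^(−0.449×0.7030) = 0.7293; e^(−k_2 t) = e^(−1.41×0.7030) = 0.3711.
D = 13.78 × (0.7293 − 0.3711) + 4.09 × 0.3711 = 4.937 + 1.518 = 6.455 mg/L.

D ≈ 6.45 mg/L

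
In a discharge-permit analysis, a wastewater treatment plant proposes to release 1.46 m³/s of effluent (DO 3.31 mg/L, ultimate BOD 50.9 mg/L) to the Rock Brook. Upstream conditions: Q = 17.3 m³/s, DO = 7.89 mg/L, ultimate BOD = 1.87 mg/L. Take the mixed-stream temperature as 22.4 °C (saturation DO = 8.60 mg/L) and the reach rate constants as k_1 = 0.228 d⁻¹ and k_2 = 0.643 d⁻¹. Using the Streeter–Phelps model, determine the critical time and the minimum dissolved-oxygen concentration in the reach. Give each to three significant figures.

t_c ≈ 1.49 d; minimum DO ≈ 7.17 mg/L

Mixed DO = (17.3×7.89 + 1.46×3.31)/(17.3+1.46) = 141.3/18.76 = 7.534 mg/L.
Mixed L₀ = (17.3×1.87 + 1.46×50.9)/(18.76) = 106.7/18.76 = 5.686 mg/L.
Initial deficit D₀ = C_s − DO₀ = 8.60 − 7.534 = 1.066 mg/L.
t_c = (1/0.4150) ln[(0.643/0.228)(1 − 1.066×0.4150/(0.228×5.686))] = 2.410 × ln(1.857) = 1.492 d.
D_c = (0.228/0.643) × 5.686 × e^(−0.228×1.492) = 0.3546 × 5.686 × 0.7117 = 1.435 mg/L.
Minimum DO = 8.60 − 1.435 = 7.165 mg/L.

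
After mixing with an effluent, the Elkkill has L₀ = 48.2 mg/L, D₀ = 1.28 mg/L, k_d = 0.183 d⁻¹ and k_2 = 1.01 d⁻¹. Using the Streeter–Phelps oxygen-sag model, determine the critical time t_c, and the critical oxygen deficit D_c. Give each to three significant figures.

t_c ≈ 1.91 d; D_c ≈ 6.16 mg/L

t_c = [1/(k_2−k_d)] ln[(k_2/k_d)(1 − D₀(k_2−k_d)/(k_d L₀))]
= [1/(1.01−0.183)] ln[(1.01/0.183)(1 − 1.28×0.8270/(0.183×48.2))]
= (1/0.8270) ln[5.519 × 0.8800] = 1.209 × ln(4.857) = 1.209 × 1.580 = 1.911 d.
L(t_c) = L₀ e^(−k_d t_c) = 48.2 × 0.7049 = 33.98 mg/L, and at the critical point k_2 D_c = k_d L, so D_c = (0.183/1.01) × 33.98 = 6.156 mg/L.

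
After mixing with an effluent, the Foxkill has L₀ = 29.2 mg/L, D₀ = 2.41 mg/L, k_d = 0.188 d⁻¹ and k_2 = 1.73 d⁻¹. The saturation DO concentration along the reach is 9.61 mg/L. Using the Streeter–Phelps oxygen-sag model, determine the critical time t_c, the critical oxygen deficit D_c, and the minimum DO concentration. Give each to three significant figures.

t_c = [1/(k_2−k_d)] ln[(k_2/k_d)(1 − D₀(k_2−k_d)/(k_d L₀))]
= [1/(1.73−0.188)] ln[(1.73/0.188)(1 − 2.41×1.542/(0.188×29.2))]
= (1/1.542) ln[9.202 × 0.3230] = 0.6485 × ln(2.973) = 0.6485 × 1.089 = 0.7065 d.
D_c = (k_d/k_2) L₀ e^(−k_d t_c) = (0.188/1.73) × 29.2 × e^(−0.188×0.7065) = 0.1087 × 29.2 × 0.8756 = 2.778 mg/L.
Minimum DO = C_s − D_c = 9.61 − 2.778 = 6.832 mg/L.

t_c ≈ 0.707 d; D_c ≈ 2.78 mg/L; min DO ≈ 6.83 mg/L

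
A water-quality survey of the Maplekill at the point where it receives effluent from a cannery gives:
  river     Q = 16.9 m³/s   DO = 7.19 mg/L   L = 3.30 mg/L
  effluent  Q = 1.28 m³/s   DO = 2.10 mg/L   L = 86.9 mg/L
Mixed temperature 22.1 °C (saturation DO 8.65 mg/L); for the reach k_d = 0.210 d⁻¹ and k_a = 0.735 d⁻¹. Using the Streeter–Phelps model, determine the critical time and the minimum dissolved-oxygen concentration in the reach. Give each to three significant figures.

t_c ≈ 1.09 d; minimum DO ≈ 6.56 mg/L

Mixed DO = (16.9×7.19 + 1.28×2.10)/(16.9+1.28) = 124.2/18.18 = 6.832 mg/L.
Mixed L₀ = (16.9×3.30 + 1.28×86.9)/(18.18) = 167.0/18.18 = 9.186 mg/L.
Initial deficit D₀ = C_s − DO₀ = 8.65 − 6.832 = 1.818 mg/L.
t_c = (1/0.5250) ln[(0.735/0.210)(1 − 1.818×0.5250/(0.210×9.186))] = 1.905 × ln(1.768) = 1.085 d.
D_c = (0.210/0.735) × 9.186 × e^(−0.210×1.085) = 0.2857 × 9.186 × 0.7962 = 2.090 mg/L.
Minimum DO = 8.65 − 2.090 = 6.560 mg/L.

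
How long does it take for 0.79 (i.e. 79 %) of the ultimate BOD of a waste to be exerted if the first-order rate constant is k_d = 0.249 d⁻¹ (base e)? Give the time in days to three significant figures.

t ≈ 6.27 d

y/L₀ = 1 − e^(−k_d t) = 0.79 ⇒ e^(−k_d t) = 0.210
t = −ln(0.210) / 0.249 = 1.561 / 0.249 = 6.268 d.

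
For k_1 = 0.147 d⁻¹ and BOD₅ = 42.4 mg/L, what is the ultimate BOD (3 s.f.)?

BOD₅ = L₀(1 − e^(−5k_1)) ⇒ L₀ = BOD₅ / (1 − e^(−5×0.147))
= 42.4 / (1 − 0.4795) = 42.4 / 0.5205 = 81.46 mg/L.

L₀ ≈ 81.5 mg/L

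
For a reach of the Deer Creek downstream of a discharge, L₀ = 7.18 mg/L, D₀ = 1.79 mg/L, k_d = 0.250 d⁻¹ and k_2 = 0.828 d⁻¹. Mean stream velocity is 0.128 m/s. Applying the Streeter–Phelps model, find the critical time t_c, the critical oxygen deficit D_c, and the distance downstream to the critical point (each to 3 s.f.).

t_c = [1/(k_2−k_d)] ln[(k_2/k_d)(1 − D₀(k_2−k_d)/(k_d L₀))]
= [1/(0.828−0.250)] ln[(0.828/0.250)(1 − 1.79×0.5780/(0.250×7.18))]
= (1/0.5780) ln[3.312 × 0.4236] = 1.730 × ln(1.403) = 1.730 × 0.3386 = 0.5858 d.
D_c = (k_d/k_2) L₀ e^(−k_d t_c) = (0.250/0.828) × 7.18 × e^(−0.250×0.5858) = 0.3019 × 7.18 × 0.8638 = 1.873 mg/L.
x_c = v t_c = 0.128 m/s × 0.5858 d × 86400 s/d = 6479 m ≈ 6.48 km.

t_c ≈ 0.586 d; D_c ≈ 1.87 mg/L; x_c ≈ 6.48 km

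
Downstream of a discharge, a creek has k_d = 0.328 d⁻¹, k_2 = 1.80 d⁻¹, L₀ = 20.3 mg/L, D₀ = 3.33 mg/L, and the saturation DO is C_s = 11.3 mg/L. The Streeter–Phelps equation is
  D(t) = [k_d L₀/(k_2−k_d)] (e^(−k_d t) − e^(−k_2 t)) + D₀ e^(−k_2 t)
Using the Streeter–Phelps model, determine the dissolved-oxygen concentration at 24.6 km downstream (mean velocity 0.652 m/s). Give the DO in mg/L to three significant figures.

Travel time t = x/v = 24.6 km / (0.652 m/s) = 24600 m / 0.652 m/s = 37730 s = 0.4367 d.
k_d L₀/(k_2−k_d) = 0.328×20.3/(1.80−0.328) = 6.658/1.472 = 4.523 mg/L.
e^(−k_d t) = e^(−0.328×0.4367) = 0.8666; e^(−k_2 t) = e^(−1.80×0.4367) = 0.4556.
D = 4.523 × (0.8666 − 0.4556) + 3.33 × 0.4556 = 1.859 + 1.517 = 3.376 mg/L.
DO = C_s − D = 11.3 − 3.376 = 7.924 mg/L.

DO ≈ 7.92 mg/L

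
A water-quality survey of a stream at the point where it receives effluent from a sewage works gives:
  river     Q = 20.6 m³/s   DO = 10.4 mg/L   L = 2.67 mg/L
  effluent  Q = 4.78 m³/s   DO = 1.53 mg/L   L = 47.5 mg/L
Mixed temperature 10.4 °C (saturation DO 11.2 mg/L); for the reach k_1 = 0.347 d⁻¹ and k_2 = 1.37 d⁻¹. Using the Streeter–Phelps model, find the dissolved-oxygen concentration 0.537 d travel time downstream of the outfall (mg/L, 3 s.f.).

DO ≈ 8.69 mg/L

Mixed DO = (20.6×10.4 + 4.78×1.53)/(20.6+4.78) = 221.6/25.38 = 8.729 mg/L.
Mixed L₀ = (20.6×2.67 + 4.78×47.5)/(25.38) = 282.1/25.38 = 11.11 mg/L.
Initial deficit D₀ = C_s − DO₀ = 11.2 − 8.729 = 2.471 mg/L.
D(0.537) = [0.347×11.11/(1.37−0.347)](e^(−0.347×0.537) − e^(−1.37×0.537)) + 2.471 e^(−1.37×0.537)
= 3.770 × (0.8300 − 0.4792) + 2.471 × 0.4792 = 2.506 mg/L.
DO = 11.2 − 2.506 = 8.694 mg/L.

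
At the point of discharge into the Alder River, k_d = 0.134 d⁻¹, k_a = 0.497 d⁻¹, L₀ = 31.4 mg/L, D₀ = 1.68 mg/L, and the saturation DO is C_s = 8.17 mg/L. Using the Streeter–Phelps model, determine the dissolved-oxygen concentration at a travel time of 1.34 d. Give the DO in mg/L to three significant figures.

k_d L₀/(k_a−k_d) = 0.134×31.4/(0.497−0.134) = 4.208/0.3630 = 11.59 mg/L.
e^(−k_d t) = e^(−0.134×1.340) = 0.8356; e^(−k_a t) = e^(−0.497×1.340) = 0.5138.
D = 11.59 × (0.8356 − 0.5138) + 1.68 × 0.5138 = 3.731 + 0.8631 = 4.594 mg/L.
DO = C_s − D = 8.17 − 4.594 = 3.576 mg/L.

DO ≈ 3.58 mg/L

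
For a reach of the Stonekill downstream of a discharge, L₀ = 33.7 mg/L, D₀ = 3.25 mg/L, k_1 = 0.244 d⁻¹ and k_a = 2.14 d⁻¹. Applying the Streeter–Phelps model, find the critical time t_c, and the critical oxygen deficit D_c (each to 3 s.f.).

With k_a/k_1 = 8.770 and 1 − D₀(k_a−k_1)/(k_1 L₀) = 0.2506,
t_c = ln(8.770 × 0.2506) / (2.14 − 0.244) = ln(2.198) / 1.896 = 0.7876/1.896 = 0.4154 d.
D_c = (k_1/k_a) L₀ e^(−k_1 t_c) = (0.244/2.14) × 33.7 × e^(−0.244×0.4154) = 0.1140 × 33.7 × 0.9036 = 3.472 mg/L.

t_c ≈ 0.415 d; D_c ≈ 3.47 mg/L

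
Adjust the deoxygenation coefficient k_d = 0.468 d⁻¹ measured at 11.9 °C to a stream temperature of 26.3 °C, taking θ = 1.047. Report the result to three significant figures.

k_d(T₂) = k_d(T₁) · θ^(T₂−T₁) = 0.468 × 1.047^(26.3−11.9)
= 0.468 × 1.047^14.4 = 0.468 × 1.937 = 0.9067 d⁻¹.

k_d ≈ 0.907 d⁻¹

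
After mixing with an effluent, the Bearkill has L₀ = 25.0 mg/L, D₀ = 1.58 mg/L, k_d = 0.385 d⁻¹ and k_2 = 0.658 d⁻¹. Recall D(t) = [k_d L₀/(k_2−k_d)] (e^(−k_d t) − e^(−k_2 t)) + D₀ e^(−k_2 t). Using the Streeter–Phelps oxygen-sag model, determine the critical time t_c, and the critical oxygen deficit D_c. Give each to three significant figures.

t_c ≈ 1.80 d; D_c ≈ 7.33 mg/L

With k_2/k_d = 1.709 and 1 − D₀(k_2−k_d)/(k_d L₀) = 0.9552,
t_c = ln(1.709 × 0.9552) / (0.658 − 0.385) = ln(1.632) / 0.2730 = 0.4901/0.2730 = 1.795 d.
L(t_c) = L₀ e^(−k_d t_c) = 25.0 × 0.5010 = 12.52 mg/L, and at the critical point k_2 D_c = k_d L, so D_c = (0.385/0.658) × 12.52 = 7.328 mg/L.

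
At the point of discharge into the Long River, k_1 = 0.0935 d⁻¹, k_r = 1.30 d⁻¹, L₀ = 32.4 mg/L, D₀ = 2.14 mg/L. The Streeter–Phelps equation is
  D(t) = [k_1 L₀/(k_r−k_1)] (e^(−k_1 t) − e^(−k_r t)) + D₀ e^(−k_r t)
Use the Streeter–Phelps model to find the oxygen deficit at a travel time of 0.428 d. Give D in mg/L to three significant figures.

D ≈ 2.20 mg/L

k_1 L₀/(k_r−k_1) = 0.0935×32.4/(1.30−0.0935) = 3.029/1.207 = 2.511 mg/L.
e^(−k_1 t) = e^(−0.0935×0.4280) = 0.9608; e^(−k_r t) = e^(−1.30×0.4280) = 0.5733.
D = 2.511 × (0.9608 − 0.5733) + 2.14 × 0.5733 = 0.9730 + 1.227 = 2.200 mg/L.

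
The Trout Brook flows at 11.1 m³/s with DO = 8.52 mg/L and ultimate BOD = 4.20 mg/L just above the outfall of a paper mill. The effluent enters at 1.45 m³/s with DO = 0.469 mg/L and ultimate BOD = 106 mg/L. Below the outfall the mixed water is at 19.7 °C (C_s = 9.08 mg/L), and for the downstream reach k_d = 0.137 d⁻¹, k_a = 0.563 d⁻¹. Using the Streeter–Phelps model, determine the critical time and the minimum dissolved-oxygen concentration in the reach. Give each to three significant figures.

Mixed DO = (11.1×8.52 + 1.45×0.469)/(11.1+1.45) = 95.25/12.55 = 7.590 mg/L.
Mixed L₀ = (11.1×4.20 + 1.45×106)/(12.55) = 200.3/12.55 = 15.96 mg/L.
Initial deficit D₀ = C_s − DO₀ = 9.08 − 7.590 = 1.490 mg/L.
t_c = (1/0.4260) ln[(0.563/0.137)(1 − 1.490×0.4260/(0.137×15.96))] = 2.347 × ln(2.916) = 2.513 d.
D_c = (0.137/0.563) × 15.96 × e^(−0.137×2.513) = 0.2433 × 15.96 × 0.7088 = 2.753 mg/L.
Minimum DO = 9.08 − 2.753 = 6.327 mg/L.

t_c ≈ 2.51 d; minimum DO ≈ 6.33 mg/L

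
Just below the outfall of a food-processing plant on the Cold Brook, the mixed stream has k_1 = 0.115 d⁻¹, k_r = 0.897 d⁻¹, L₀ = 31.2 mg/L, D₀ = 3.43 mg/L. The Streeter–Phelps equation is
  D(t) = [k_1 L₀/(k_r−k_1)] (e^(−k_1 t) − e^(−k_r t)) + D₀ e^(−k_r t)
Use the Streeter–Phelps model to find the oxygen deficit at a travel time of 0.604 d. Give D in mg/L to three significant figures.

D ≈ 3.61 mg/L

k_1 L₀/(k_r−k_1) = 0.115×31.2/(0.897−0.115) = 3.588/0.7820 = 4.588 mg/L.
e^(−k_1 t) = e^(−0.115×0.6040) = 0.9329; e^(−k_r t) = e^(−0.897×0.6040) = 0.5817.
D = 4.588 × (0.9329 − 0.5817) + 3.43 × 0.5817 = 1.611 + 1.995 = 3.607 mg/L.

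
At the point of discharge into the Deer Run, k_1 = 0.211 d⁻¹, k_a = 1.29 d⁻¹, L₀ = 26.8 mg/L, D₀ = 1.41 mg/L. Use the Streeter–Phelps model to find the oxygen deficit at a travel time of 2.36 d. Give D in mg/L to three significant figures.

D ≈ 3.00 mg/L

k_1 L₀/(k_a−k_1) = 0.211×26.8/(1.29−0.211) = 5.655/1.079 = 5.241 mg/L.
e^(−k_1 t) = e^(−0.211×2.360) = 0.6078; e^(−k_a t) = e^(−1.29×2.360) = 0.04762.
D = 5.241 × (0.6078 − 0.04762) + 1.41 × 0.04762 = 2.936 + 0.06715 = 3.003 mg/L.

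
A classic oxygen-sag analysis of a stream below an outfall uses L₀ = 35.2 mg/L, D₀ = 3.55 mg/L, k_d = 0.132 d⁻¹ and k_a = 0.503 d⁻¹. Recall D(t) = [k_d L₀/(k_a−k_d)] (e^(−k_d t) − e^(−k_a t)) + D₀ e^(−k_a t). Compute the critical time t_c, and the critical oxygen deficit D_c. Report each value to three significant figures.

With k_a/k_d = 3.811 and 1 − D₀(k_a−k_d)/(k_d L₀) = 0.7165,
t_c = ln(3.811 × 0.7165) / (0.503 − 0.132) = ln(2.730) / 0.3710 = 1.004/0.3710 = 2.707 d.
D_c = (k_d/k_a) L₀ e^(−k_d t_c) = (0.132/0.503) × 35.2 × e^(−0.132×2.707) = 0.2624 × 35.2 × 0.6995 = 6.462 mg/L.

t_c ≈ 2.71 d; D_c ≈ 6.46 mg/L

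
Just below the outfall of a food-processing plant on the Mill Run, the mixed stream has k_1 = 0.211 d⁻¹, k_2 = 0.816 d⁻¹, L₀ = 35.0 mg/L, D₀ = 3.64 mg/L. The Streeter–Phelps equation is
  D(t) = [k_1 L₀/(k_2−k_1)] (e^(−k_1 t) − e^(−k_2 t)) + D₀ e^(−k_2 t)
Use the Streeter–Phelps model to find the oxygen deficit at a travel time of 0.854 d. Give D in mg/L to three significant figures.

k_1 L₀/(k_2−k_1) = 0.211×35.0/(0.816−0.211) = 7.385/0.6050 = 12.21 mg/L.
e^(−k_1 t) = e^(−0.211×0.8540) = 0.8351; e^(−k_2 t) = e^(−0.816×0.8540) = 0.4981.
D = 12.21 × (0.8351 − 0.4981) + 3.64 × 0.4981 = 4.113 + 1.813 = 5.926 mg/L.

D ≈ 5.93 mg/L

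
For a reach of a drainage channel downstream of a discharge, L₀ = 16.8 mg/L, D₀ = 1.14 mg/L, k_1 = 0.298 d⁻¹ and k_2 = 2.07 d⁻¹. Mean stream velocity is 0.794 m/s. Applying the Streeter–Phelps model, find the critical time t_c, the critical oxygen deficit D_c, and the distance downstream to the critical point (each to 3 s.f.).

With k_2/k_1 = 6.946 and 1 − D₀(k_2−k_1)/(k_1 L₀) = 0.5965,
t_c = ln(6.946 × 0.5965) / (2.07 − 0.298) = ln(4.143) / 1.772 = 1.422/1.772 = 0.8022 d.
L(t_c) = L₀ e^(−k_1 t_c) = 16.8 × 0.7874 = 13.23 mg/L, and at the critical point k_2 D_c = k_1 L, so D_c = (0.298/2.07) × 13.23 = 1.904 mg/L.
x_c = v t_c = 0.794 m/s × 0.8022 d × 86400 s/d = 55030 m ≈ 55.0 km.

t_c ≈ 0.802 d; D_c ≈ 1.90 mg/L; x_c ≈ 55.0 km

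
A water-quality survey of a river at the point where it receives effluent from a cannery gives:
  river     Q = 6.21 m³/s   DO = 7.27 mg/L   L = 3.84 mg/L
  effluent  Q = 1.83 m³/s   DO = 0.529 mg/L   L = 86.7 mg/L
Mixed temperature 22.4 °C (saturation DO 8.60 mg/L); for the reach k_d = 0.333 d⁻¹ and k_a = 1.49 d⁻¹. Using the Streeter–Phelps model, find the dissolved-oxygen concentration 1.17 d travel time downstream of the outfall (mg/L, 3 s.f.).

DO ≈ 4.82 mg/L

Mixed DO = (6.21×7.27 + 1.83×0.529)/(6.21+1.83) = 46.11/8.040 = 5.736 mg/L.
Mixed L₀ = (6.21×3.84 + 1.83×86.7)/(8.040) = 182.5/8.040 = 22.70 mg/L.
Initial deficit D₀ = C_s − DO₀ = 8.60 − 5.736 = 2.864 mg/L.
D(1.17) = [0.333×22.70/(1.49−0.333)](e^(−0.333×1.17) − e^(−1.49×1.17)) + 2.864 e^(−1.49×1.17)
= 6.533 × (0.6773 − 0.1749) + 2.864 × 0.1749 = 3.783 mg/L.
DO = 8.60 − 3.783 = 4.817 mg/L.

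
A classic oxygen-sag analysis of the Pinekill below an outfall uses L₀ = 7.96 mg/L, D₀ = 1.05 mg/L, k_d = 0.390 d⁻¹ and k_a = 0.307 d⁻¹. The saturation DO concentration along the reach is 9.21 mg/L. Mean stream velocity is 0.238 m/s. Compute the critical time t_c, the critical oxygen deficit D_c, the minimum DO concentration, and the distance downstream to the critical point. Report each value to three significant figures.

t_c ≈ 2.55 d; D_c ≈ 3.74 mg/L; min DO ≈ 5.47 mg/L; x_c ≈ 52.4 km

With k_a/k_d = 0.7872 and 1 − D₀(k_a−k_d)/(k_d L₀) = 1.028,
t_c = ln(0.7872 × 1.028) / (0.307 − 0.390) = ln(0.8093) / -0.08300 = -0.2116/-0.08300 = 2.550 d.
L(t_c) = L₀ e^(−k_d t_c) = 7.96 × 0.3700 = 2.945 mg/L, and at the critical point k_a D_c = k_d L, so D_c = (0.390/0.307) × 2.945 = 3.741 mg/L.
Minimum DO = C_s − D_c = 9.21 − 3.741 = 5.469 mg/L.
x_c = v t_c = 0.238 m/s × 2.550 d × 86400 s/d = 52430 m ≈ 52.4 km.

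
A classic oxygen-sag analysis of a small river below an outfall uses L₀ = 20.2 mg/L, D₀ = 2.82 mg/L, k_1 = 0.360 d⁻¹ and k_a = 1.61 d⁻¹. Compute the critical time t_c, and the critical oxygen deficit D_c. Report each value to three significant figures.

With k_a/k_1 = 4.472 and 1 − D₀(k_a−k_1)/(k_1 L₀) = 0.5153,
t_c = ln(4.472 × 0.5153) / (1.61 − 0.360) = ln(2.304) / 1.250 = 0.8348/1.250 = 0.6678 d.
D_c = (k_1/k_a) L₀ e^(−k_1 t_c) = (0.360/1.61) × 20.2 × e^(−0.360×0.6678) = 0.2236 × 20.2 × 0.7863 = 3.552 mg/L.

t_c ≈ 0.668 d; D_c ≈ 3.55 mg/L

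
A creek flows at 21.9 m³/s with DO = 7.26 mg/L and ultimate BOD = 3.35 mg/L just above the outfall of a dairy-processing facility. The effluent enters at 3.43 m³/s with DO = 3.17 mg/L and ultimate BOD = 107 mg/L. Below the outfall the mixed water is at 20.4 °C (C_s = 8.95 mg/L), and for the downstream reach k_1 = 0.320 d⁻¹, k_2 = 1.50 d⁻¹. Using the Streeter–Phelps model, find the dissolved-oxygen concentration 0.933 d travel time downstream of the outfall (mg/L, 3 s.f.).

Mixed DO = (21.9×7.26 + 3.43×3.17)/(21.9+3.43) = 169.9/25.33 = 6.706 mg/L.
Mixed L₀ = (21.9×3.35 + 3.43×107)/(25.33) = 440.4/25.33 = 17.39 mg/L.
Initial deficit D₀ = C_s − DO₀ = 8.95 − 6.706 = 2.244 mg/L.
D(0.933) = [0.320×17.39/(1.50−0.320)](e^(−0.320×0.933) − e^(−1.50×0.933)) + 2.244 e^(−1.50×0.933)
= 4.715 × (0.7419 − 0.2467) + 2.244 × 0.2467 = 2.888 mg/L.
DO = 8.95 − 2.888 = 6.062 mg/L.

DO ≈ 6.06 mg/L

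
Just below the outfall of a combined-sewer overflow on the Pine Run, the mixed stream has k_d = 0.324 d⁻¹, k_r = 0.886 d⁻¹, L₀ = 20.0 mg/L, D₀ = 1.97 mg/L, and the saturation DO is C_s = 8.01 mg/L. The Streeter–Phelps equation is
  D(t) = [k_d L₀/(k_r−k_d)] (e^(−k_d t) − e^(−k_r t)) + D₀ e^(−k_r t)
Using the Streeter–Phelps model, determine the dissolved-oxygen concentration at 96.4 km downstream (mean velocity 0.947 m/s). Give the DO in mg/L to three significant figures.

Travel time t = x/v = 96.4 km / (0.947 m/s) = 96400 m / 0.947 m/s = 101800 s = 1.178 d.
k_d L₀/(k_r−k_d) = 0.324×20.0/(0.886−0.324) = 6.480/0.5620 = 11.53 mg/L.
e^(−k_d t) = e^(−0.324×1.178) = 0.6827; e^(−k_r t) = e^(−0.886×1.178) = 0.3521.
D = 11.53 × (0.6827 − 0.3521) + 1.97 × 0.3521 = 3.812 + 0.6936 = 4.505 mg/L.
DO = C_s − D = 8.01 − 4.505 = 3.505 mg/L.

DO ≈ 3.50 mg/L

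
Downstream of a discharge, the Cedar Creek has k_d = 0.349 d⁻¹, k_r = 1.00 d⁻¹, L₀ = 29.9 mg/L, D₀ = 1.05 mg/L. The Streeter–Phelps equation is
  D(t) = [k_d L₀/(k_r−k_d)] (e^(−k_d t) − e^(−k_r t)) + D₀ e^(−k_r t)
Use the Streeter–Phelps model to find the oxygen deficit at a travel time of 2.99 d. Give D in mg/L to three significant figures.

D ≈ 4.89 mg/L

k_d L₀/(k_r−k_d) = 0.349×29.9/(1.00−0.349) = 10.44/0.6510 = 16.03 mg/L.
e^(−k_d t) = e^(−0.349×2.990) = 0.3522; e^(−k_r t) = e^(−1.00×2.990) = 0.05029.
D = 16.03 × (0.3522 − 0.05029) + 1.05 × 0.05029 = 4.840 + 0.05280 = 4.893 mg/L.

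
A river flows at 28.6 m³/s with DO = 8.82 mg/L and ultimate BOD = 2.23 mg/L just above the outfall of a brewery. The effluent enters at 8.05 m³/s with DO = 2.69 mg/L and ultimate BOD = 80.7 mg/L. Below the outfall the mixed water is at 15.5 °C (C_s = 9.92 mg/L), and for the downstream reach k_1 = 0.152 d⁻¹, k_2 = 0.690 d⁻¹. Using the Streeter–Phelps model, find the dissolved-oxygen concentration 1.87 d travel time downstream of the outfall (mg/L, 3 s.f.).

DO ≈ 6.62 mg/L

Mixed DO = (28.6×8.82 + 8.05×2.69)/(28.6+8.05) = 273.9/36.65 = 7.474 mg/L.
Mixed L₀ = (28.6×2.23 + 8.05×80.7)/(36.65) = 713.4/36.65 = 19.47 mg/L.
Initial deficit D₀ = C_s − DO₀ = 9.92 − 7.474 = 2.446 mg/L.
D(1.87) = [0.152×19.47/(0.690−0.152)](e^(−0.152×1.87) − e^(−0.690×1.87)) + 2.446 e^(−0.690×1.87)
= 5.500 × (0.7526 − 0.2752) + 2.446 × 0.2752 = 3.299 mg/L.
DO = 9.92 − 3.299 = 6.621 mg/L.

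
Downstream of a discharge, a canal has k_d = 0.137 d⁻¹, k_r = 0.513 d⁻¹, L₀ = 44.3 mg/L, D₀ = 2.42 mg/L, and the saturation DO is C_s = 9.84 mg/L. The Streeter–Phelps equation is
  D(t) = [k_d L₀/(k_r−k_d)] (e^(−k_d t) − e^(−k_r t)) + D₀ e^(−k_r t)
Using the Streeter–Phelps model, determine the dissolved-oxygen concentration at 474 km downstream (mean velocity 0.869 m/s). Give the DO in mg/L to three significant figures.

DO ≈ 3.58 mg/L

Travel time t = x/v = 474 km / (0.869 m/s) = 474000 m / 0.869 m/s = 545500 s = 6.313 d.
k_d L₀/(k_r−k_d) = 0.137×44.3/(0.513−0.137) = 6.069/0.3760 = 16.14 mg/L.
e^(−k_d t) = e^(−0.137×6.313) = 0.4211; e^(−k_r t) = e^(−0.513×6.313) = 0.03922.
D = 16.14 × (0.4211 − 0.03922) + 2.42 × 0.03922 = 6.164 + 0.09491 = 6.259 mg/L.
DO = C_s − D = 9.84 − 6.259 = 3.581 mg/L.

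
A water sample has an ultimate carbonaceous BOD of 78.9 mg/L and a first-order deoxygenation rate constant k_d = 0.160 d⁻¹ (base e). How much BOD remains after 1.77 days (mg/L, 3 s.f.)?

L_t = L₀ e^(−k_d t) = 78.9 × e^(−0.160×1.77) = 78.9 × 0.7534 = 59.44 mg/L.

L ≈ 59.4 mg/L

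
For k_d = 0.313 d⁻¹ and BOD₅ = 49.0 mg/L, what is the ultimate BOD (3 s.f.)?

BOD₅ = L₀(1 − e^(−5k_d)) ⇒ L₀ = BOD₅ / (1 − e^(−5×0.313))
= 49.0 / (1 − 0.2091) = 49.0 / 0.7909 = 61.95 mg/L.

L₀ ≈ 62.0 mg/L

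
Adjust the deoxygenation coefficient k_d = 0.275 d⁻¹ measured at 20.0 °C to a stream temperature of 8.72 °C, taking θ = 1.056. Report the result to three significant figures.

k_d(T₂) = k_d(T₁) · θ^(T₂−T₁) = 0.275 × 1.056^(8.72−20.0)
= 0.275 × 1.056^-11.3 = 0.275 × 0.5408 = 0.1487 d⁻¹.

k_d ≈ 0.149 d⁻¹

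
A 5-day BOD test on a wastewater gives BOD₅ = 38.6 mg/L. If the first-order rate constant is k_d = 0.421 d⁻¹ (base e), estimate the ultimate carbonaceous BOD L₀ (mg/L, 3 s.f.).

BOD₅ = L₀(1 − e^(−5k_d)) ⇒ L₀ = BOD₅ / (1 − e^(−5×0.421))
= 38.6 / (1 − 0.1218) = 38.6 / 0.8782 = 43.96 mg/L.

L₀ ≈ 44.0 mg/L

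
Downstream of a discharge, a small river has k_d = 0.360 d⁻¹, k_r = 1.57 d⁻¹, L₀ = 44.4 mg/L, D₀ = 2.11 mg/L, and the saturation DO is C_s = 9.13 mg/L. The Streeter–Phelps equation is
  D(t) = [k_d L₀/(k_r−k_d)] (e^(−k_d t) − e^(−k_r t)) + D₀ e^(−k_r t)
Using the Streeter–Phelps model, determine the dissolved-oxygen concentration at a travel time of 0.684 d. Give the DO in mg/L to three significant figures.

k_d L₀/(k_r−k_d) = 0.360×44.4/(1.57−0.360) = 15.98/1.210 = 13.21 mg/L.
e^(−k_d t) = e^(−0.360×0.6840) = 0.7817; e^(−k_r t) = e^(−1.57×0.6840) = 0.3417.
D = 13.21 × (0.7817 − 0.3417) + 2.11 × 0.3417 = 5.813 + 0.7209 = 6.534 mg/L.
DO = C_s − D = 9.13 − 6.534 = 2.596 mg/L.

DO ≈ 2.60 mg/L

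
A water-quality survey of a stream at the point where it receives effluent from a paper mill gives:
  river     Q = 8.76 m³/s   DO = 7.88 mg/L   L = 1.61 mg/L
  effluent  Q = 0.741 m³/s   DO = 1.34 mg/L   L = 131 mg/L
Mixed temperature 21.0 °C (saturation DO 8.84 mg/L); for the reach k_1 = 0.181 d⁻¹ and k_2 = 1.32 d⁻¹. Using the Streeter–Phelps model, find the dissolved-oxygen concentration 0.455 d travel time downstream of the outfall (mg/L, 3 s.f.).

DO ≈ 7.34 mg/L

Mixed DO = (8.76×7.88 + 0.741×1.34)/(8.76+0.741) = 70.02/9.501 = 7.370 mg/L.
Mixed L₀ = (8.76×1.61 + 0.741×131)/(9.501) = 111.2/9.501 = 11.70 mg/L.
Initial deficit D₀ = C_s − DO₀ = 8.84 − 7.370 = 1.470 mg/L.
D(0.455) = [0.181×11.70/(1.32−0.181)](e^(−0.181×0.455) − e^(−1.32×0.455)) + 1.470 e^(−1.32×0.455)
= 1.859 × (0.9209 − 0.5485) + 1.470 × 0.5485 = 1.499 mg/L.
DO = 8.84 − 1.499 = 7.341 mg/L.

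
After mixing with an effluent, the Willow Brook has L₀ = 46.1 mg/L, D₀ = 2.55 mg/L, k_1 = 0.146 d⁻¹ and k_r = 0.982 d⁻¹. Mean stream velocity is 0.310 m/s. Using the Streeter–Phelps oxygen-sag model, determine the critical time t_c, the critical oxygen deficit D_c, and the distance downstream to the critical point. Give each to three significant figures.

t_c = [1/(k_r−k_1)] ln[(k_r/k_1)(1 − D₀(k_r−k_1)/(k_1 L₀))]
= [1/(0.982−0.146)] ln[(0.982/0.146)(1 − 2.55×0.8360/(0.146×46.1))]
= (1/0.8360) ln[6.726 × 0.6833] = 1.196 × ln(4.596) = 1.196 × 1.525 = 1.824 d.
L(t_c) = L₀ e^(−k_1 t_c) = 46.1 × 0.7662 = 35.32 mg/L, and at the critical point k_r D_c = k_1 L, so D_c = (0.146/0.982) × 35.32 = 5.251 mg/L.
x_c = v t_c = 0.310 m/s × 1.824 d × 86400 s/d = 48860 m ≈ 48.9 km.

t_c ≈ 1.82 d; D_c ≈ 5.25 mg/L; x_c ≈ 48.9 km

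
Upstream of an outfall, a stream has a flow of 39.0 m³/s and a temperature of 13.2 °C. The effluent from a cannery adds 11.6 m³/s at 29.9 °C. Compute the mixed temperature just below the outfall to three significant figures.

17.0 °C

Flow-weighted mixing: C = (Q_r C_r + Q_w C_w)/(Q_r + Q_w)
= (39.0×13.2 + 11.6×29.9)/(39.0 + 11.6) = 861.6/50.60 = 17.03 °C.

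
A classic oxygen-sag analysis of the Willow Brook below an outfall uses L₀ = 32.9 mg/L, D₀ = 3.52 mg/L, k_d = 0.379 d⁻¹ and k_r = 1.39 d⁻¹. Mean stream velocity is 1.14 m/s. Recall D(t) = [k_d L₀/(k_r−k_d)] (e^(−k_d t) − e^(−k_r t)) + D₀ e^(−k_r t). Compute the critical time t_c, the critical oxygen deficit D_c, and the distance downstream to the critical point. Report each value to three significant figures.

At the critical point dD/dt = 0, so k_d L₀ e^(−k_d t) = k_r D. Substituting D(t) from the Streeter–Phelps equation and solving for t gives
t_c = ln[(k_r/k_d)(1 − D₀(k_r−k_d)/(k_d L₀))] / (k_r−k_d).
Here k_r−k_d = 1.011 d⁻¹ and 1 − D₀(k_r−k_d)/(k_d L₀) = 1 − 3.52×1.011/(0.379×32.9) = 0.7146, so
t_c = ln(3.668 × 0.7146) / 1.011 = 0.9635 / 1.011 = 0.9530 d.
D_c = (k_d/k_r) L₀ e^(−k_d t_c) = (0.379/1.39) × 32.9 × e^(−0.379×0.9530) = 0.2727 × 32.9 × 0.6968 = 6.251 mg/L.
x_c = v t_c = 1.14 m/s × 0.9530 d × 86400 s/d = 93870 m ≈ 93.9 km.

t_c ≈ 0.953 d; D_c ≈ 6.25 mg/L; x_c ≈ 93.9 km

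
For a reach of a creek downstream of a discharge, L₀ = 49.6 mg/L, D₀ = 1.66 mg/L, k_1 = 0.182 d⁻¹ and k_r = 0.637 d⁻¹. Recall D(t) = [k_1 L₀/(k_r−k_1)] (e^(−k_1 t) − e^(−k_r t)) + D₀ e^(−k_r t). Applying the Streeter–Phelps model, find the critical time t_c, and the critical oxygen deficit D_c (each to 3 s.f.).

t_c ≈ 2.56 d; D_c ≈ 8.89 mg/L

t_c = [1/(k_r−k_1)] ln[(k_r/k_1)(1 − D₀(k_r−k_1)/(k_1 L₀))]
= [1/(0.637−0.182)] ln[(0.637/0.182)(1 − 1.66×0.4550/(0.182×49.6))]
= (1/0.4550) ln[3.500 × 0.9163] = 2.198 × ln(3.207) = 2.198 × 1.165 = 2.561 d.
D_c = (k_1/k_r) L₀ e^(−k_1 t_c) = (0.182/0.637) × 49.6 × e^(−0.182×2.561) = 0.2857 × 49.6 × 0.6274 = 8.891 mg/L.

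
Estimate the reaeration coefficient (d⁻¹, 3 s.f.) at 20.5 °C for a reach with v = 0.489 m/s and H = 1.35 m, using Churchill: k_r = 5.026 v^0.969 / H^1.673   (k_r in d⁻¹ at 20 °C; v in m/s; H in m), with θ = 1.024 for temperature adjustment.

k_r ≈ 1.54 d⁻¹

k_r(20) = 5.026 × 0.489^0.969 / 1.35^1.673 = 5.026 × 0.5000 / 1.652 = 1.521 d⁻¹.
k_r(20.5) = 1.521 × 1.024^(20.5−20) = 1.521 × 1.012 = 1.539 d⁻¹.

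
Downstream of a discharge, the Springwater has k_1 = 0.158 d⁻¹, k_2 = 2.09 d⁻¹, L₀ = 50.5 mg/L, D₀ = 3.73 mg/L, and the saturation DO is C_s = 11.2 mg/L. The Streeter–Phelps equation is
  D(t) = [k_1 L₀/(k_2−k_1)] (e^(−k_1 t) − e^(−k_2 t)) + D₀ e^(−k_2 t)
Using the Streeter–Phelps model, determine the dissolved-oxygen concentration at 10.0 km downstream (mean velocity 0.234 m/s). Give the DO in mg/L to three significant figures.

DO ≈ 7.52 mg/L

Travel time t = x/v = 10.0 km / (0.234 m/s) = 10000 m / 0.234 m/s = 42740 s = 0.4946 d.
k_1 L₀/(k_2−k_1) = 0.158×50.5/(2.09−0.158) = 7.979/1.932 = 4.130 mg/L.
e^(−k_1 t) = e^(−0.158×0.4946) = 0.9248; e^(−k_2 t) = e^(−2.09×0.4946) = 0.3557.
D = 4.130 × (0.9248 − 0.3557) + 3.73 × 0.3557 = 2.351 + 1.327 = 3.677 mg/L.
DO = C_s − D = 11.2 − 3.677 = 7.523 mg/L.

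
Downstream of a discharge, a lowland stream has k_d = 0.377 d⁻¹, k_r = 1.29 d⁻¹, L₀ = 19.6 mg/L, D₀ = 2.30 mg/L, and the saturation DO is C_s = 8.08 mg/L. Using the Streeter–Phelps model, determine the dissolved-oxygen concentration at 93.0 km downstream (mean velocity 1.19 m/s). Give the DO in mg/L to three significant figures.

Travel time t = x/v = 93.0 km / (1.19 m/s) = 93000 m / 1.19 m/s = 78150 s = 0.9045 d.
k_d L₀/(k_r−k_d) = 0.377×19.6/(1.29−0.377) = 7.389/0.9130 = 8.093 mg/L.
e^(−k_d t) = e^(−0.377×0.9045) = 0.7111; e^(−k_r t) = e^(−1.29×0.9045) = 0.3113.
D = 8.093 × (0.7111 − 0.3113) + 2.30 × 0.3113 = 3.235 + 0.7161 = 3.951 mg/L.
DO = C_s − D = 8.08 − 3.951 = 4.129 mg/L.

DO ≈ 4.13 mg/L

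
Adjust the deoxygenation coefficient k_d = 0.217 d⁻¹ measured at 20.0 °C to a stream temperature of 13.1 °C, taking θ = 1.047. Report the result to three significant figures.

k_d ≈ 0.158 d⁻¹

k_d(T₂) = k_d(T₁) · θ^(T₂−T₁) = 0.217 × 1.047^(13.1−20.0)
= 0.217 × 1.047^-6.90 = 0.217 × 0.7284 = 0.1581 d⁻¹.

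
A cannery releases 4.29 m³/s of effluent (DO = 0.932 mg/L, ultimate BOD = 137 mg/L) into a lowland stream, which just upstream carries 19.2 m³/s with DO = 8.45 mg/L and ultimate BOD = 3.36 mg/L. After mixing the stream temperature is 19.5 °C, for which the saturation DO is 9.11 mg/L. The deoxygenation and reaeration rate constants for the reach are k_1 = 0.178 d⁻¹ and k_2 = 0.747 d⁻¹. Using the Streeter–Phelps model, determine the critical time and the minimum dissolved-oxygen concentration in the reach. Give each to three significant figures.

t_c ≈ 2.05 d; minimum DO ≈ 4.52 mg/L

Mixed DO = (19.2×8.45 + 4.29×0.932)/(19.2+4.29) = 166.2/23.49 = 7.077 mg/L.
Mixed L₀ = (19.2×3.36 + 4.29×137)/(23.49) = 652.2/23.49 = 27.77 mg/L.
Initial deficit D₀ = C_s − DO₀ = 9.11 − 7.077 = 2.033 mg/L.
t_c = (1/0.5690) ln[(0.747/0.178)(1 − 2.033×0.5690/(0.178×27.77))] = 1.757 × ln(3.214) = 2.052 d.
D_c = (0.178/0.747) × 27.77 × e^(−0.178×2.052) = 0.2383 × 27.77 × 0.6940 = 4.592 mg/L.
Minimum DO = 9.11 − 4.592 = 4.518 mg/L.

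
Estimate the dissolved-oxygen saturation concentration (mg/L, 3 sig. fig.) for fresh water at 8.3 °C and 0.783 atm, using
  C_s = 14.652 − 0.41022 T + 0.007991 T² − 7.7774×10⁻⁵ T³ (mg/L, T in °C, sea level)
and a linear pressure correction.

C_s ≈ 9.20 mg/L

At sea level: C_s = 14.652 − 0.41022×8.3 + 0.007991×8.3² − 7.7774×10⁻⁵×8.3³ = 11.75 mg/L.
Pressure correction: C_s' = 11.75 × 0.783 = 9.203 mg/L.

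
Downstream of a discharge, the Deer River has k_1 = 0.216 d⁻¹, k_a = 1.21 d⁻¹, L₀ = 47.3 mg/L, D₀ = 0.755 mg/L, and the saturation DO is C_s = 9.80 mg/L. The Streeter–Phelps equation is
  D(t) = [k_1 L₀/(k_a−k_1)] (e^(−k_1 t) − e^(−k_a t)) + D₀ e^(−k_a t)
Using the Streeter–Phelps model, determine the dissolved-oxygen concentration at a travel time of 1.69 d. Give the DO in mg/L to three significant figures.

DO ≈ 3.90 mg/L

k_1 L₀/(k_a−k_1) = 0.216×47.3/(1.21−0.216) = 10.22/0.9940 = 10.28 mg/L.
e^(−k_1 t) = e^(−0.216×1.690) = 0.6942; e^(−k_a t) = e^(−1.21×1.690) = 0.1294.
D = 10.28 × (0.6942 − 0.1294) + 0.755 × 0.1294 = 5.805 + 0.09769 = 5.903 mg/L.
DO = C_s − D = 9.80 − 5.903 = 3.897 mg/L.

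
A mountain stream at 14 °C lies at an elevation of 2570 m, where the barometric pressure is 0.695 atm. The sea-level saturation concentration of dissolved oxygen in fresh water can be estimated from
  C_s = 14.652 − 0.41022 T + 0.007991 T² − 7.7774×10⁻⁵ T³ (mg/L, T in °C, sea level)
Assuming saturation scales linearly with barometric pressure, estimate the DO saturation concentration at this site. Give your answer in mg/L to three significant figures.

C_s ≈ 7.13 mg/L

At sea level: C_s = 14.652 − 0.41022×14 + 0.007991×14² − 7.7774×10⁻⁵×14³ = 10.26 mg/L.
Pressure correction: C_s' = 10.26 × 0.695 = 7.132 mg/L.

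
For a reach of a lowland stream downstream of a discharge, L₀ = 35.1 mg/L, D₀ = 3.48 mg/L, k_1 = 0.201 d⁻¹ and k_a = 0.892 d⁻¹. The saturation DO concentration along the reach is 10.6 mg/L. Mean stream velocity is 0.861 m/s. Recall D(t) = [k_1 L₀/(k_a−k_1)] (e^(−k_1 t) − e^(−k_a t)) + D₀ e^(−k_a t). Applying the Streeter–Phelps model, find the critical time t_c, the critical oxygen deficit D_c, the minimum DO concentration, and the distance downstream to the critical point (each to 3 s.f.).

At the critical point dD/dt = 0, so k_1 L₀ e^(−k_1 t) = k_a D. Substituting D(t) from the Streeter–Phelps equation and solving for t gives
t_c = ln[(k_a/k_1)(1 − D₀(k_a−k_1)/(k_1 L₀))] / (k_a−k_1).
Here k_a−k_1 = 0.6910 d⁻¹ and 1 − D₀(k_a−k_1)/(k_1 L₀) = 1 − 3.48×0.6910/(0.201×35.1) = 0.6592, so
t_c = ln(4.438 × 0.6592) / 0.6910 = 1.073 / 0.6910 = 1.553 d.
D_c = (k_1/k_a) L₀ e^(−k_1 t_c) = (0.201/0.892) × 35.1 × e^(−0.201×1.553) = 0.2253 × 35.1 × 0.7318 = 5.788 mg/L.
Minimum DO = C_s − D_c = 10.6 − 5.788 = 4.812 mg/L.
x_c = v t_c = 0.861 m/s × 1.553 d × 86400 s/d = 115600 m ≈ 116 km.

t_c ≈ 1.55 d; D_c ≈ 5.79 mg/L; min DO ≈ 4.81 mg/L; x_c ≈ 116 km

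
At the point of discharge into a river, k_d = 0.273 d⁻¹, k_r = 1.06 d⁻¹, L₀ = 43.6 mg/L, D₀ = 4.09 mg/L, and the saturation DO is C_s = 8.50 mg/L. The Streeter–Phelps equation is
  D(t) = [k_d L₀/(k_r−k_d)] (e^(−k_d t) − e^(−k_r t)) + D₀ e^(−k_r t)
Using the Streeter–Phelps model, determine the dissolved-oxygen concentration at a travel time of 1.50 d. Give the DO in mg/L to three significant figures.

k_d L₀/(k_r−k_d) = 0.273×43.6/(1.06−0.273) = 11.90/0.7870 = 15.12 mg/L.
e^(−k_d t) = e^(−0.273×1.500) = 0.6640; e^(−k_r t) = e^(−1.06×1.500) = 0.2039.
D = 15.12 × (0.6640 − 0.2039) + 4.09 × 0.2039 = 6.958 + 0.8341 = 7.792 mg/L.
DO = C_s − D = 8.50 − 7.792 = 0.7079 mg/L.

DO ≈ 0.708 mg/L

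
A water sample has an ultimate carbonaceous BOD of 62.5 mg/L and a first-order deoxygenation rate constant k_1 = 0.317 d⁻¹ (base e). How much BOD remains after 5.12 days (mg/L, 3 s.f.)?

L ≈ 12.3 mg/L

L_t = L₀ e^(−k_1 t) = 62.5 × e^(−0.317×5.12) = 62.5 × 0.1973 = 12.33 mg/L.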